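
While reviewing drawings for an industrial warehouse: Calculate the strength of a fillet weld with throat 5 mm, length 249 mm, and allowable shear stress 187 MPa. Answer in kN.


Strength = throat * length * allowable stress
= 5 * 249 * 187 N
= 232815 N
= 232.81 kN

232.81 kN


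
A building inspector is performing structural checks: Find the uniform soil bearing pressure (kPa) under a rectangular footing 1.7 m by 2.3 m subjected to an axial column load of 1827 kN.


A = 1.7 * 2.3 = 3.91 m^2
q = P / A = 1827 / 3.91
= 467.2634 kPa

467.2634 kPa


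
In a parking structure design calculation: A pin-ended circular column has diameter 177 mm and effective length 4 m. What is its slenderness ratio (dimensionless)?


Radius of gyration r = d / 4 = 177 / 4 = 44.25 mm
L_eff = 4000.0 mm
Slenderness ratio = L / r = 4000.0 / 44.25 = 90.4 (dimensionless)

90.4 (dimensionless)


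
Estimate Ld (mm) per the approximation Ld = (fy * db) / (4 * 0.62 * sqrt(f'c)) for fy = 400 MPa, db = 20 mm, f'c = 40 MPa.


Ld = (fy * db) / (4 * 0.62 * sqrt(f'c))
= (400 * 20) / (4 * 0.62 * sqrt(40))
= 8000 / 15.6849
= 510.04 mm

510.04 mm


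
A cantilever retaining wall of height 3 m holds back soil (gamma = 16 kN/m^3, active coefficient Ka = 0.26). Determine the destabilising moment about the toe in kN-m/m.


Pa = 0.5 * Ka * gamma * H^2
= 0.5 * 0.26 * 16 * 3^2
= 18.72 kN/m
Arm = H / 3 = 3 / 3 = 1.0 m
Mo = Pa * arm = Pa * H / 3 = 18.72 * 3 / 3 = 18.72 kN-m/m

18.72 kN-m/m


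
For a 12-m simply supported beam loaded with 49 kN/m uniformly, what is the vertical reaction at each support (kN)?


Total load = w * L = 49 * 12 = 588 kN
By symmetry, each reaction R = total / 2 = 588 / 2 = 294.0 kN

294.0 kN


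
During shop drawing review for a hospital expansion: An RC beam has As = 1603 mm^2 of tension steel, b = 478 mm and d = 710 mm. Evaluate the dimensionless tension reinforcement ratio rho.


rho = As / (b * d)
= 1603 / (478 * 710)
= 1603 / 339380
= 0.004723 (dimensionless)

0.004723 (dimensionless)


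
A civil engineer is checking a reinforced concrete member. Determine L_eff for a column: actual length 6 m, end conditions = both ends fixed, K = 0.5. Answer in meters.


L_eff = K * L
= 0.5 * 6
= 3.0 m

3.0 m


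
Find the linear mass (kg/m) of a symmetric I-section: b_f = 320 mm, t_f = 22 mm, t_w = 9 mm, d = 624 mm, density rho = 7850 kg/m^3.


A_flanges = 2 * 320 * 22 = 14080 mm^2
A_web = (624 - 2 * 22) * 9 = 5220 mm^2
A_total = 14080 + 5220 = 19300 mm^2 = 0.019300 m^2
Weight = rho * A = 7850 * 0.019300 = 151.505 kg/m

151.505 kg/m


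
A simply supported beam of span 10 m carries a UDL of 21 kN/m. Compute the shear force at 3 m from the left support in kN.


R_A = w * L / 2 = 21 * 10 / 2 = 105.0 kN
V(x) = R_A - w * x = 105.0 - 21 * 3
= 42.0 kN

42.0 kN


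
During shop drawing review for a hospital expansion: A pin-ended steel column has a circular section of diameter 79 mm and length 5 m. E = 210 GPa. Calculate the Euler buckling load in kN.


I = pi * d^4 / 64 = 1911957.63 mm^4
L = 5000.0 mm
P_cr = pi^2 * E * I / L^2
= 9.8696 * 210000.0 * 1911957.63 / 5000.0^2
= 158510.23 N = 158.5102 kN

158.5102 kN


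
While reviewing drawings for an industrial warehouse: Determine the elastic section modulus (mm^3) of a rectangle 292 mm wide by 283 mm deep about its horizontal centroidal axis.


S = b * h^2 / 6
= 292 * 283^2 / 6
= 292 * 80089 / 6
= 3897664.67 mm^3

3897664.67 mm^3


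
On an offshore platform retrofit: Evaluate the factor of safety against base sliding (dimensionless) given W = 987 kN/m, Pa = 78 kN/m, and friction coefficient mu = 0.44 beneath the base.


Resisting force = mu * W = 0.44 * 987 = 434.28 kN/m
FOS = Resisting / Driving = 434.28 / 78
= 5.5677 (dimensionless)

5.5677 (dimensionless)


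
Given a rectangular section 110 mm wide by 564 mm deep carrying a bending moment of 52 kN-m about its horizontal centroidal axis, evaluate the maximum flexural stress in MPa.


I = b * h^3 / 12 = 110 * 564^3 / 12 = 1644556320.0 mm^4
y = h / 2 = 564 / 2 = 282.0 mm
M = 52 kN-m = 52000000.0 N-mm
sigma = M * y / I = 52000000.0 * 282.0 / 1644556320.0
= 8.92 MPa

8.92 MPa


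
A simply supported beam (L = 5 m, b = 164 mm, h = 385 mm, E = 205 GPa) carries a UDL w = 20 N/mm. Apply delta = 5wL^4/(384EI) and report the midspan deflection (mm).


I = 164 * 385^3 / 12 = 779910541.67 mm^4
L = 5000.0 mm, w = 20 N/mm, E = 205000.0 MPa
delta = 5 * w * L^4 / (384 * E * I)
= 5 * 20 * 5000.0^4 / (384 * 205000.0 * 779910541.67)
= 1.018 mm

1.018 mm


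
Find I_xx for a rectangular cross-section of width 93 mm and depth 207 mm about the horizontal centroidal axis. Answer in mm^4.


I = b * h^3 / 12
= 93 * 207^3 / 12
= 93 * 8869743 / 12
= 68740508.25 mm^4

68740508.25 mm^4


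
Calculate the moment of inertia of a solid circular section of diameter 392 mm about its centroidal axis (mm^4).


r = d / 2 = 392 / 2 = 196.0 mm
I = pi * r^4 / 4 = pi * 196.0^4 / 4
= 1159082014.14 mm^4

1159082014.14 mm^4


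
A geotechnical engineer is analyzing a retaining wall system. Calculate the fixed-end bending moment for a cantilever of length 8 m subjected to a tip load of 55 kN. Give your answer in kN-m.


For a cantilever with a point load at the free end:
M_max = P * L = 55 * 8 = 440 kN-m

440 kN-m


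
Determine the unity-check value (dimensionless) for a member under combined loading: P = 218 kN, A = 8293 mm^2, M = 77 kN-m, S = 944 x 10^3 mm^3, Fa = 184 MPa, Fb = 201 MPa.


f_a = P / A = 218000.0 / 8293 = 26.2872 MPa
f_b = M / S = 77000000.0 / 944000.0 = 81.5678 MPa
Ratio = f_a / Fa + f_b / Fb
= 26.2872 / 184 + 81.5678 / 201
= 0.5487 (dimensionless)

0.5487 (dimensionless)


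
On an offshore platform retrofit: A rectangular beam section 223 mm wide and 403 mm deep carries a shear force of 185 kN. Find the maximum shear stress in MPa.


A = b * h = 223 * 403 = 89869 mm^2
V = 185 kN = 185000.0 N
tau_max = 1.5 * V / A = 1.5 * 185000.0 / 89869
= 3.0878 MPa

3.0878 MPa


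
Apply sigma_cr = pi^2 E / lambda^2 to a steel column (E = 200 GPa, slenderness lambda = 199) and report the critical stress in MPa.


sigma_cr = pi^2 * E / lambda^2
= 9.8696 * 200000.0 / 199^2
= 9.8696 * 200000.0 / 39601
= 49.8452 MPa

49.8452 MPa


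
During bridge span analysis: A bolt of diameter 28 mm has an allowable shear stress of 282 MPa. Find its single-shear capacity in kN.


A = pi * d^2 / 4 = pi * 28^2 / 4 = 615.7522 mm^2
V = f_v * A / 1000 = 282 * 615.7522 / 1000
= 173.6421 kN

173.6421 kN


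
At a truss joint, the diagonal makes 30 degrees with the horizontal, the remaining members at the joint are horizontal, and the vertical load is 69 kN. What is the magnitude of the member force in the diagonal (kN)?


At the joint, only the diagonal has a vertical component, so vertical equilibrium gives:
F * sin(30) = 69
F = 69 / sin(30)
= 69 / 0.5
= 138.0 kN

138.0 kN


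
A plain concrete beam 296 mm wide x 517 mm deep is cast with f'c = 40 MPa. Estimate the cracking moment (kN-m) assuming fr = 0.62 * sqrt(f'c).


fr = 0.62 * sqrt(40) = 0.62 * 6.3246 = 3.9212 MPa
I = 296 * 517^3 / 12 = 3408647520.67 mm^4
y_t = 258.5 mm
M_cr = fr * I / y_t = 3.9212 * 3408647520.67 / 258.5 N-mm
= 51.7063 kN-m

51.7063 kN-m


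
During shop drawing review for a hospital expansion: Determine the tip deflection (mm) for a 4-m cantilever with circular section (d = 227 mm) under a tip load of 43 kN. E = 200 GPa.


I = pi * d^4 / 64 = pi * 227^4 / 64 = 130338682.73 mm^4
L = 4000.0 mm, P = 43000.0 N, E = 200000.0 MPa
delta = P * L^3 / (3 * E * I)
= 43000.0 * 4000.0^3 / (3 * 200000.0 * 130338682.73)
= 35.1904 mm

35.1904 mm


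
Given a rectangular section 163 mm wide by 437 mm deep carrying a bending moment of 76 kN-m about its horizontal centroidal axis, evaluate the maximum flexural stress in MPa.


I = b * h^3 / 12 = 163 * 437^3 / 12 = 1133576069.92 mm^4
y = h / 2 = 437 / 2 = 218.5 mm
M = 76 kN-m = 76000000.0 N-mm
sigma = M * y / I = 76000000.0 * 218.5 / 1133576069.92
= 14.65 MPa

14.65 MPa


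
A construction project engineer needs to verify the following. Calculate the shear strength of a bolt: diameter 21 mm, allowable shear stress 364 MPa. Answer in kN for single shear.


A = pi * d^2 / 4 = pi * 21^2 / 4 = 346.3606 mm^2
V = f_v * A / 1000 = 364 * 346.3606 / 1000
= 126.0753 kN

126.0753 kN


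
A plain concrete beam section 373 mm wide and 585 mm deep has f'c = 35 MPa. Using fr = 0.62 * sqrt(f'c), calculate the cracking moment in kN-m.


fr = 0.62 * sqrt(35) = 0.62 * 5.9161 = 3.668 MPa
I = 373 * 585^3 / 12 = 6222933843.75 mm^4
y_t = 292.5 mm
M_cr = fr * I / y_t = 3.668 * 6222933843.75 / 292.5 N-mm
= 78.036 kN-m

78.036 kN-m


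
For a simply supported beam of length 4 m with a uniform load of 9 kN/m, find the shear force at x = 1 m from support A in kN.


R_A = w * L / 2 = 9 * 4 / 2 = 18.0 kN
V(x) = R_A - w * x = 18.0 - 9 * 1
= 9.0 kN

9.0 kN


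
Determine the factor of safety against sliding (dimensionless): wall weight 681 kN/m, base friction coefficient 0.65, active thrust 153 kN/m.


Resisting force = mu * W = 0.65 * 681 = 442.65 kN/m
FOS = Resisting / Driving = 442.65 / 153
= 2.8931 (dimensionless)

2.8931 (dimensionless)


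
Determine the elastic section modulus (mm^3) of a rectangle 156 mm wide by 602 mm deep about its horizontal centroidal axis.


S = b * h^2 / 6
= 156 * 602^2 / 6
= 156 * 362404 / 6
= 9422504.0 mm^3

9422504.0 mm^3


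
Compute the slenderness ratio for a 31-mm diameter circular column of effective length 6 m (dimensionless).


Radius of gyration r = d / 4 = 31 / 4 = 7.75 mm
L_eff = 6000.0 mm
Slenderness ratio = L / r = 6000.0 / 7.75 = 774.19 (dimensionless)

774.19 (dimensionless)


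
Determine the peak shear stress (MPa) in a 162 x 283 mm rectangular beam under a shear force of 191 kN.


A = b * h = 162 * 283 = 45846 mm^2
V = 191 kN = 191000.0 N
tau_max = 1.5 * V / A = 1.5 * 191000.0 / 45846
= 6.2492 MPa

6.2492 MPa


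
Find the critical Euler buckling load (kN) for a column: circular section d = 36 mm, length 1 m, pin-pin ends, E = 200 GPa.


I = pi * d^4 / 64 = 82447.96 mm^4
L = 1000.0 mm
P_cr = pi^2 * E * I / L^2
= 9.8696 * 200000.0 * 82447.96 / 1000.0^2
= 162745.75 N = 162.7457 kN

162.7457 kN


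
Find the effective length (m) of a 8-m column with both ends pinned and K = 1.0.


L_eff = K * L
= 1.0 * 8
= 8.0 m

8.0 m


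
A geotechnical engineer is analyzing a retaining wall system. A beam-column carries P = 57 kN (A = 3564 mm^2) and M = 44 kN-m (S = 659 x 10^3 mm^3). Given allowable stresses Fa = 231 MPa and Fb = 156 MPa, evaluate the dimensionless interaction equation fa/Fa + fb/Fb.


f_a = P / A = 57000.0 / 3564 = 15.9933 MPa
f_b = M / S = 44000000.0 / 659000.0 = 66.7678 MPa
Ratio = f_a / Fa + f_b / Fb
= 15.9933 / 231 + 66.7678 / 156
= 0.4972 (dimensionless)

0.4972 (dimensionless)


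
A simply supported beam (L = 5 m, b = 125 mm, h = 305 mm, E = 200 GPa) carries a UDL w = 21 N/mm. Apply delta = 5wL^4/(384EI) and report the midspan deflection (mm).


I = 125 * 305^3 / 12 = 295548177.08 mm^4
L = 5000.0 mm, w = 21 N/mm, E = 200000.0 MPa
delta = 5 * w * L^4 / (384 * E * I)
= 5 * 21 * 5000.0^4 / (384 * 200000.0 * 295548177.08)
= 2.8912 mm

2.8912 mm


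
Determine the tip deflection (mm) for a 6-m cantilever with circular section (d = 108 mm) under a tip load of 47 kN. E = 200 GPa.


I = pi * d^4 / 64 = pi * 108^4 / 64 = 6678284.57 mm^4
L = 6000.0 mm, P = 47000.0 N, E = 200000.0 MPa
delta = P * L^3 / (3 * E * I)
= 47000.0 * 6000.0^3 / (3 * 200000.0 * 6678284.57)
= 2533.5848 mm

2533.5848 mm


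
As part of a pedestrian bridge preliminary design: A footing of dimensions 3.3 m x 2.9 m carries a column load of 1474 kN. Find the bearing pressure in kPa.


A = 3.3 * 2.9 = 9.57 m^2
q = P / A = 1474 / 9.57
= 154.023 kPa

154.023 kPa


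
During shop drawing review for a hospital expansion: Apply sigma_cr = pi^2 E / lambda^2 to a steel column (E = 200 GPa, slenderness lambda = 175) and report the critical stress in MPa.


sigma_cr = pi^2 * E / lambda^2
= 9.8696 * 200000.0 / 175^2
= 9.8696 * 200000.0 / 30625
= 64.4546 MPa

64.4546 MPa


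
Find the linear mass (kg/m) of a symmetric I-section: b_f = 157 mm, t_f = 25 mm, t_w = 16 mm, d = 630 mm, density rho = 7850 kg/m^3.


A_flanges = 2 * 157 * 25 = 7850 mm^2
A_web = (630 - 2 * 25) * 16 = 9280 mm^2
A_total = 7850 + 9280 = 17130 mm^2 = 0.017130 m^2
Weight = rho * A = 7850 * 0.017130 = 134.4705 kg/m

134.4705 kg/m


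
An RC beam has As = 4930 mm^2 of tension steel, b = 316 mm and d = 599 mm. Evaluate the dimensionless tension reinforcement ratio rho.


rho = As / (b * d)
= 4930 / (316 * 599)
= 4930 / 189284
= 0.026046 (dimensionless)

0.026046 (dimensionless)


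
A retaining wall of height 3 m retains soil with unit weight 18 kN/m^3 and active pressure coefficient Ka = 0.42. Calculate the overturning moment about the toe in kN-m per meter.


Pa = 0.5 * Ka * gamma * H^2
= 0.5 * 0.42 * 18 * 3^2
= 34.02 kN/m
Arm = H / 3 = 3 / 3 = 1.0 m
Mo = Pa * arm = Pa * H / 3 = 34.02 * 3 / 3 = 34.02 kN-m/m

34.02 kN-m/m


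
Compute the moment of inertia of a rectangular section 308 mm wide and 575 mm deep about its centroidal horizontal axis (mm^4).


I = b * h^3 / 12
= 308 * 575^3 / 12
= 308 * 190109375 / 12
= 4879473958.33 mm^4

4879473958.33 mm^4


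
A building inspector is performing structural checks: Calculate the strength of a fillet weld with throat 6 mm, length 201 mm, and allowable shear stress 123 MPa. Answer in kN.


Strength = throat * length * allowable stress
= 6 * 201 * 123 N
= 148338 N
= 148.34 kN

148.34 kN


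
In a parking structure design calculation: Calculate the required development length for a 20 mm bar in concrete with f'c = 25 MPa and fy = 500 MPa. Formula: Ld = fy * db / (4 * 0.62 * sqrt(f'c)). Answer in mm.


Ld = (fy * db) / (4 * 0.62 * sqrt(f'c))
= (500 * 20) / (4 * 0.62 * sqrt(25))
= 10000 / 12.4
= 806.45 mm

806.45 mm


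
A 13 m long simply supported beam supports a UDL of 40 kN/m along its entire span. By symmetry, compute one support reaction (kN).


Total load = w * L = 40 * 13 = 520 kN
By symmetry, each reaction R = total / 2 = 520 / 2 = 260.0 kN

260.0 kN


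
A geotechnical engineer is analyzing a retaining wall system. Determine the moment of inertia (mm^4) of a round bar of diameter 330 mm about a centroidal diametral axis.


r = d / 2 = 330 / 2 = 165.0 mm
I = pi * r^4 / 4 = pi * 165.0^4 / 4
= 582137609.58 mm^4

582137609.58 mm^4


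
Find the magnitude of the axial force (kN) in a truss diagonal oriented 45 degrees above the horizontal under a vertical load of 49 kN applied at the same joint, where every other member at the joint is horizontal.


At the joint, only the diagonal has a vertical component, so vertical equilibrium gives:
F * sin(45) = 49
F = 49 / sin(45)
= 49 / 0.707107
= 69.3 kN

69.3 kN


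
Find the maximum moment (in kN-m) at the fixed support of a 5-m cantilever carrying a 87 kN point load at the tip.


For a cantilever with a point load at the free end:
M_max = P * L = 87 * 5 = 435 kN-m

435 kN-m


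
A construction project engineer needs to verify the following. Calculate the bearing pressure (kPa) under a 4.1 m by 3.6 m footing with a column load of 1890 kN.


A = 4.1 * 3.6 = 14.76 m^2
q = P / A = 1890 / 14.76
= 128.0488 kPa

128.0488 kPa


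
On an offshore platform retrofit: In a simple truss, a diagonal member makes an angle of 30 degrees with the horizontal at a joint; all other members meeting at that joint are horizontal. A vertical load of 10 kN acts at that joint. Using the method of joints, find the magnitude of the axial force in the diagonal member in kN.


At the joint, only the diagonal has a vertical component, so vertical equilibrium gives:
F * sin(30) = 10
F = 10 / sin(30)
= 10 / 0.5
= 20.0 kN

20.0 kN


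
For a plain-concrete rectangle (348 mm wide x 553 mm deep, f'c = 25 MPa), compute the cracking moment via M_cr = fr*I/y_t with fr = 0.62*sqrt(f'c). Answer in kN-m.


fr = 0.62 * sqrt(25) = 0.62 * 5.0 = 3.1 MPa
I = 348 * 553^3 / 12 = 4904258933.0 mm^4
y_t = 276.5 mm
M_cr = fr * I / y_t = 3.1 * 4904258933.0 / 276.5 N-mm
= 54.9845 kN-m

54.9845 kN-m


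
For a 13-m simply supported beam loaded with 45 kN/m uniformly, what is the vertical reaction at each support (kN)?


Total load = w * L = 45 * 13 = 585 kN
By symmetry, each reaction R = total / 2 = 585 / 2 = 292.5 kN

292.5 kN


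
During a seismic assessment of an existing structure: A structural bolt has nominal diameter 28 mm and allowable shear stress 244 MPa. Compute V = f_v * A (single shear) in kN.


A = pi * d^2 / 4 = pi * 28^2 / 4 = 615.7522 mm^2
V = f_v * A / 1000 = 244 * 615.7522 / 1000
= 150.2435 kN

150.2435 kN


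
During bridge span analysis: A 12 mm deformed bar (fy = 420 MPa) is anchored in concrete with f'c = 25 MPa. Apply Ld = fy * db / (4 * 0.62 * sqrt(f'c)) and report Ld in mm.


Ld = (fy * db) / (4 * 0.62 * sqrt(f'c))
= (420 * 12) / (4 * 0.62 * sqrt(25))
= 5040 / 12.4
= 406.45 mm

406.45 mm


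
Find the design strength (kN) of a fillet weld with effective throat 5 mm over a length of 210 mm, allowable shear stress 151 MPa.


Strength = throat * length * allowable stress
= 5 * 210 * 151 N
= 158550 N
= 158.55 kN

158.55 kN


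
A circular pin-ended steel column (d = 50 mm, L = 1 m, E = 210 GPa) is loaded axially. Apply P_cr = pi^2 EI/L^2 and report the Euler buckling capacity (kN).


I = pi * d^4 / 64 = 306796.16 mm^4
L = 1000.0 mm
P_cr = pi^2 * E * I / L^2
= 9.8696 * 210000.0 * 306796.16 / 1000.0^2
= 635870.91 N = 635.8709 kN

635.8709 kN


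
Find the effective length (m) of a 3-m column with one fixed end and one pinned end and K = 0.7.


L_eff = K * L
= 0.7 * 3
= 2.1 m

2.1 m


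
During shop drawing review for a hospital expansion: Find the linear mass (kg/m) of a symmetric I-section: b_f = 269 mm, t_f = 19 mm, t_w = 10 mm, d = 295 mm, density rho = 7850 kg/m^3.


A_flanges = 2 * 269 * 19 = 10222 mm^2
A_web = (295 - 2 * 19) * 10 = 2570 mm^2
A_total = 10222 + 2570 = 12792 mm^2 = 0.012792 m^2
Weight = rho * A = 7850 * 0.012792 = 100.4172 kg/m

100.4172 kg/m


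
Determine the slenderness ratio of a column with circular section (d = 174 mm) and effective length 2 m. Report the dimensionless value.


Radius of gyration r = d / 4 = 174 / 4 = 43.5 mm
L_eff = 2000.0 mm
Slenderness ratio = L / r = 2000.0 / 43.5 = 45.98 (dimensionless)

45.98 (dimensionless)


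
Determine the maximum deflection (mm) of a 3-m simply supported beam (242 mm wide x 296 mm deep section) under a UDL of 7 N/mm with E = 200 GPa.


I = 242 * 296^3 / 12 = 523009109.33 mm^4
L = 3000.0 mm, w = 7 N/mm, E = 200000.0 MPa
delta = 5 * w * L^4 / (384 * E * I)
= 5 * 7 * 3000.0^4 / (384 * 200000.0 * 523009109.33)
= 0.0706 mm

0.0706 mm


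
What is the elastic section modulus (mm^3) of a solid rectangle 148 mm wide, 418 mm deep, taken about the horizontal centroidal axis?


S = b * h^2 / 6
= 148 * 418^2 / 6
= 148 * 174724 / 6
= 4309858.67 mm^3

4309858.67 mm^3


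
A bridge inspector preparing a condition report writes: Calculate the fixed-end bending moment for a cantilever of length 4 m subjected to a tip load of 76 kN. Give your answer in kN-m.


For a cantilever with a point load at the free end:
M_max = P * L = 76 * 4 = 304 kN-m

304 kN-m


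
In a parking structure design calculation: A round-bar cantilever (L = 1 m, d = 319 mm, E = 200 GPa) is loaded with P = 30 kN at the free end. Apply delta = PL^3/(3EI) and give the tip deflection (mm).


I = pi * d^4 / 64 = pi * 319^4 / 64 = 508314655.12 mm^4
L = 1000.0 mm, P = 30000.0 N, E = 200000.0 MPa
delta = P * L^3 / (3 * E * I)
= 30000.0 * 1000.0^3 / (3 * 200000.0 * 508314655.12)
= 0.0984 mm

0.0984 mm


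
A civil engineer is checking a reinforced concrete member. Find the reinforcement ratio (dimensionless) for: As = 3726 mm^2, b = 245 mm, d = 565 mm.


rho = As / (b * d)
= 3726 / (245 * 565)
= 3726 / 138425
= 0.026917 (dimensionless)

0.026917 (dimensionless)


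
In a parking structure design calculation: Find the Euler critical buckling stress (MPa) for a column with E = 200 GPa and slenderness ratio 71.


sigma_cr = pi^2 * E / lambda^2
= 9.8696 * 200000.0 / 71^2
= 9.8696 * 200000.0 / 5041
= 391.5733 MPa

391.5733 MPa


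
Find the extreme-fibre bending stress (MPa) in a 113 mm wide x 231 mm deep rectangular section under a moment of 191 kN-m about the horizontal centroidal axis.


I = b * h^3 / 12 = 113 * 231^3 / 12 = 116073515.25 mm^4
y = h / 2 = 231 / 2 = 115.5 mm
M = 191 kN-m = 191000000.0 N-mm
sigma = M * y / I = 191000000.0 * 115.5 / 116073515.25
= 190.06 MPa

190.06 MPa


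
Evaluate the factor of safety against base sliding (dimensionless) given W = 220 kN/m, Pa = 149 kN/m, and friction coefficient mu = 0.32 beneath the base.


Resisting force = mu * W = 0.32 * 220 = 70.4 kN/m
FOS = Resisting / Driving = 70.4 / 149
= 0.4725 (dimensionless)

0.4725 (dimensionless)


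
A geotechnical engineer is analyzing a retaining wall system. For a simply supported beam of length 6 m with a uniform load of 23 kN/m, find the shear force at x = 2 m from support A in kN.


R_A = w * L / 2 = 23 * 6 / 2 = 69.0 kN
V(x) = R_A - w * x = 69.0 - 23 * 2
= 23.0 kN

23.0 kN


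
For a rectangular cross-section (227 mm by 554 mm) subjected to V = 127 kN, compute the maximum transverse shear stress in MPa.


A = b * h = 227 * 554 = 125758 mm^2
V = 127 kN = 127000.0 N
tau_max = 1.5 * V / A = 1.5 * 127000.0 / 125758
= 1.5148 MPa

1.5148 MPa


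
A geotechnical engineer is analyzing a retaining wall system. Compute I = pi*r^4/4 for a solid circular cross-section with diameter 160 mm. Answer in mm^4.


r = d / 2 = 160 / 2 = 80.0 mm
I = pi * r^4 / 4 = pi * 80.0^4 / 4
= 32169908.77 mm^4

32169908.77 mm^4


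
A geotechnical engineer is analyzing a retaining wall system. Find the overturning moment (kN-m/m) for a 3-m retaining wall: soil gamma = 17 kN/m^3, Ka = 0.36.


Pa = 0.5 * Ka * gamma * H^2
= 0.5 * 0.36 * 17 * 3^2
= 27.54 kN/m
Arm = H / 3 = 3 / 3 = 1.0 m
Mo = Pa * arm = Pa * H / 3 = 27.54 * 3 / 3 = 27.54 kN-m/m

27.54 kN-m/m


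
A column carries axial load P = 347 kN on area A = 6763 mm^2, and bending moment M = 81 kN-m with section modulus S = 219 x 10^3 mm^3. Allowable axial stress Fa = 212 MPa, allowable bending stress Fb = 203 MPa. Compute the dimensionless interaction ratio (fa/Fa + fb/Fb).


f_a = P / A = 347000.0 / 6763 = 51.3086 MPa
f_b = M / S = 81000000.0 / 219000.0 = 369.863 MPa
Ratio = f_a / Fa + f_b / Fb
= 51.3086 / 212 + 369.863 / 203
= 2.064 (dimensionless)

2.064 (dimensionless)


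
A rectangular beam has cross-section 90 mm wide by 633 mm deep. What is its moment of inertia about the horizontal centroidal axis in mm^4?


I = b * h^3 / 12
= 90 * 633^3 / 12
= 90 * 253636137 / 12
= 1902271027.5 mm^4

1902271027.5 mm^4


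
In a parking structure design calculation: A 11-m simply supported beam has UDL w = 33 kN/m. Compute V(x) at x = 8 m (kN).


R_A = w * L / 2 = 33 * 11 / 2 = 181.5 kN
V(x) = R_A - w * x = 181.5 - 33 * 8
= -82.5 kN

-82.5 kN


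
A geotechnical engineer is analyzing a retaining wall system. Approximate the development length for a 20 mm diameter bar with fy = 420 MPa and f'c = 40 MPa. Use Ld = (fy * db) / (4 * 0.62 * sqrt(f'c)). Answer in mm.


Ld = (fy * db) / (4 * 0.62 * sqrt(f'c))
= (420 * 20) / (4 * 0.62 * sqrt(40))
= 8400 / 15.6849
= 535.55 mm

535.55 mm


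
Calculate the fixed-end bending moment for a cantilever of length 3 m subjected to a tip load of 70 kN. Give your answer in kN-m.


For a cantilever with a point load at the free end:
M_max = P * L = 70 * 3 = 210 kN-m

210 kN-m


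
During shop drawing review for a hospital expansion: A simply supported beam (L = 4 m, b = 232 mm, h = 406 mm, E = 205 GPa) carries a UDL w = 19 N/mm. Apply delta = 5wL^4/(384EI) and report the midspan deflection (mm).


I = 232 * 406^3 / 12 = 1293852709.33 mm^4
L = 4000.0 mm, w = 19 N/mm, E = 205000.0 MPa
delta = 5 * w * L^4 / (384 * E * I)
= 5 * 19 * 4000.0^4 / (384 * 205000.0 * 1293852709.33)
= 0.2388 mm

0.2388 mm


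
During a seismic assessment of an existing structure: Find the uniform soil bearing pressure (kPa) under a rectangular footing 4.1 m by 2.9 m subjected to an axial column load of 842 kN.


A = 4.1 * 2.9 = 11.89 m^2
q = P / A = 842 / 11.89
= 70.8158 kPa

70.8158 kPa


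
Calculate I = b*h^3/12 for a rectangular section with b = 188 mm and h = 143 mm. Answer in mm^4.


I = b * h^3 / 12
= 188 * 143^3 / 12
= 188 * 2924207 / 12
= 45812576.33 mm^4

45812576.33 mm^4


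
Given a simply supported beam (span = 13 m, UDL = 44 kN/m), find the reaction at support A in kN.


Total load = w * L = 44 * 13 = 572 kN
By symmetry, each reaction R = total / 2 = 572 / 2 = 286.0 kN

286.0 kN


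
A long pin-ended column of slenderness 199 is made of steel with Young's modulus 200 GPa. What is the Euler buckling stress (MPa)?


sigma_cr = pi^2 * E / lambda^2
= 9.8696 * 200000.0 / 199^2
= 9.8696 * 200000.0 / 39601
= 49.8452 MPa

49.8452 MPa


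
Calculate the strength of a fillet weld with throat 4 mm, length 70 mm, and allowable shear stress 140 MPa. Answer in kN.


Strength = throat * length * allowable stress
= 4 * 70 * 140 N
= 39200 N
= 39.2 kN

39.2 kN


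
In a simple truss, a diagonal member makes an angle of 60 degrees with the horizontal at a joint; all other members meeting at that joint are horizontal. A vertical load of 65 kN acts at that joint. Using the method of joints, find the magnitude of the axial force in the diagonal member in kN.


At the joint, only the diagonal has a vertical component, so vertical equilibrium gives:
F * sin(60) = 65
F = 65 / sin(60)
= 65 / 0.866025
= 75.06 kN

75.06 kN


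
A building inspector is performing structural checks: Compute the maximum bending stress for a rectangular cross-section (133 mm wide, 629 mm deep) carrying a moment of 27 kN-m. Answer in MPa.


I = b * h^3 / 12 = 133 * 629^3 / 12 = 2758178261.42 mm^4
y = h / 2 = 629 / 2 = 314.5 mm
M = 27 kN-m = 27000000.0 N-mm
sigma = M * y / I = 27000000.0 * 314.5 / 2758178261.42
= 3.08 MPa

3.08 MPa


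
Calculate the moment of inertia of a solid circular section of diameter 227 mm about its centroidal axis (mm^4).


r = d / 2 = 227 / 2 = 113.5 mm
I = pi * r^4 / 4 = pi * 113.5^4 / 4
= 130338682.73 mm^4

130338682.73 mm^4


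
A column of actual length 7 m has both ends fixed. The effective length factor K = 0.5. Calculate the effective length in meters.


L_eff = K * L
= 0.5 * 7
= 3.5 m

3.5 m


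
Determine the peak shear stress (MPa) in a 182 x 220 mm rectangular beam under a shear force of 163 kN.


A = b * h = 182 * 220 = 40040 mm^2
V = 163 kN = 163000.0 N
tau_max = 1.5 * V / A = 1.5 * 163000.0 / 40040
= 6.1064 MPa

6.1064 MPa


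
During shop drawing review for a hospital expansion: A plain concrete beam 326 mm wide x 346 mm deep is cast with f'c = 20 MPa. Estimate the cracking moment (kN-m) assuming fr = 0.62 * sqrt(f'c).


fr = 0.62 * sqrt(20) = 0.62 * 4.4721 = 2.7727 MPa
I = 326 * 346^3 / 12 = 1125290494.67 mm^4
y_t = 173.0 mm
M_cr = fr * I / y_t = 2.7727 * 1125290494.67 / 173.0 N-mm
= 18.0354 kN-m

18.0354 kN-m


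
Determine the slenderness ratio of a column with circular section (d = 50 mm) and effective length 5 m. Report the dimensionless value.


Radius of gyration r = d / 4 = 50 / 4 = 12.5 mm
L_eff = 5000.0 mm
Slenderness ratio = L / r = 5000.0 / 12.5 = 400.0 (dimensionless)

400.0 (dimensionless)


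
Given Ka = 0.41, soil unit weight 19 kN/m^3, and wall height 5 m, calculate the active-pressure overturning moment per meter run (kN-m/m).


Pa = 0.5 * Ka * gamma * H^2
= 0.5 * 0.41 * 19 * 5^2
= 97.375 kN/m
Arm = H / 3 = 5 / 3 = 1.6667 m
Mo = Pa * arm = Pa * H / 3 = 97.375 * 5 / 3 = 162.2917 kN-m/m

162.2917 kN-m/m


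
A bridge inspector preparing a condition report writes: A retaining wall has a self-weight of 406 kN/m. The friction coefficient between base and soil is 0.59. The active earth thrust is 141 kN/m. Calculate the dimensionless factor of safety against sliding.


Resisting force = mu * W = 0.59 * 406 = 239.54 kN/m
FOS = Resisting / Driving = 239.54 / 141
= 1.6989 (dimensionless)

1.6989 (dimensionless)


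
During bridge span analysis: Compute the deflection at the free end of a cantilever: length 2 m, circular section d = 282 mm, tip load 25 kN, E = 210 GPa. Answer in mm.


I = pi * d^4 / 64 = pi * 282^4 / 64 = 310431892.12 mm^4
L = 2000.0 mm, P = 25000.0 N, E = 210000.0 MPa
delta = P * L^3 / (3 * E * I)
= 25000.0 * 2000.0^3 / (3 * 210000.0 * 310431892.12)
= 1.0226 mm

1.0226 mm


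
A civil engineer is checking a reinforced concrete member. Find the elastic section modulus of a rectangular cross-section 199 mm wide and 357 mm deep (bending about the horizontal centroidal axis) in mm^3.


S = b * h^2 / 6
= 199 * 357^2 / 6
= 199 * 127449 / 6
= 4227058.5 mm^3

4227058.5 mm^3


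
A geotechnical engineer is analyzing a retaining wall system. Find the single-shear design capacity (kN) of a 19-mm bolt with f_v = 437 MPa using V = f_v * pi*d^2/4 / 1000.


A = pi * d^2 / 4 = pi * 19^2 / 4 = 283.5287 mm^2
V = f_v * A / 1000 = 437 * 283.5287 / 1000
= 123.9021 kN

123.9021 kN


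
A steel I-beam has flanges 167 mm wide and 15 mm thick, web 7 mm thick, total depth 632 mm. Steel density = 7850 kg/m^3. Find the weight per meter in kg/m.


A_flanges = 2 * 167 * 15 = 5010 mm^2
A_web = (632 - 2 * 15) * 7 = 4214 mm^2
A_total = 5010 + 4214 = 9224 mm^2 = 0.009224 m^2
Weight = rho * A = 7850 * 0.009224 = 72.4084 kg/m

72.4084 kg/m


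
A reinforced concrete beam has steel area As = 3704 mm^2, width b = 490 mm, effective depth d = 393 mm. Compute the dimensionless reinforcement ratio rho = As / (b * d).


rho = As / (b * d)
= 3704 / (490 * 393)
= 3704 / 192570
= 0.019235 (dimensionless)

0.019235 (dimensionless)


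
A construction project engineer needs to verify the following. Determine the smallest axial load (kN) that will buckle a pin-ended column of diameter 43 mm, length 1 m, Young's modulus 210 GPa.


I = pi * d^4 / 64 = 167820.0 mm^4
L = 1000.0 mm
P_cr = pi^2 * E * I / L^2
= 9.8696 * 210000.0 * 167820.0 / 1000.0^2
= 347826.58 N = 347.8266 kN

347.8266 kN


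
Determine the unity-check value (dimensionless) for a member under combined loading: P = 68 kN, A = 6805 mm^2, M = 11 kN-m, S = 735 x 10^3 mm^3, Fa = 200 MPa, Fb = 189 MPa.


f_a = P / A = 68000.0 / 6805 = 9.9927 MPa
f_b = M / S = 11000000.0 / 735000.0 = 14.966 MPa
Ratio = f_a / Fa + f_b / Fb
= 9.9927 / 200 + 14.966 / 189
= 0.1291 (dimensionless)

0.1291 (dimensionless)


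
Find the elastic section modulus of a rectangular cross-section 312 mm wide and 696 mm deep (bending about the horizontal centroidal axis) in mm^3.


S = b * h^2 / 6
= 312 * 696^2 / 6
= 312 * 484416 / 6
= 25189632.0 mm^3

25189632.0 mm^3


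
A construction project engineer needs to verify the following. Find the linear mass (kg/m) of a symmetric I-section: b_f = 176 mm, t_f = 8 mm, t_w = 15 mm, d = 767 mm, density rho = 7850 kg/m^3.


A_flanges = 2 * 176 * 8 = 2816 mm^2
A_web = (767 - 2 * 8) * 15 = 11265 mm^2
A_total = 2816 + 11265 = 14081 mm^2 = 0.014081 m^2
Weight = rho * A = 7850 * 0.014081 = 110.5358 kg/m

110.5358 kg/m


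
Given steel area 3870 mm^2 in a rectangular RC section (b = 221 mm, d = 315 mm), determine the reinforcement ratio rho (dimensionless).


rho = As / (b * d)
= 3870 / (221 * 315)
= 3870 / 69615
= 0.055591 (dimensionless)

0.055591 (dimensionless)


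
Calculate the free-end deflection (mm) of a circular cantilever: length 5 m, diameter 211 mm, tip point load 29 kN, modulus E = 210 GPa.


I = pi * d^4 / 64 = pi * 211^4 / 64 = 97297060.54 mm^4
L = 5000.0 mm, P = 29000.0 N, E = 210000.0 MPa
delta = P * L^3 / (3 * E * I)
= 29000.0 * 5000.0^3 / (3 * 210000.0 * 97297060.54)
= 59.1382 mm

59.1382 mm


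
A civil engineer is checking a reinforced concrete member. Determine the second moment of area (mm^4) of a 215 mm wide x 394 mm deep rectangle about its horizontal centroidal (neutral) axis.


I = b * h^3 / 12
= 215 * 394^3 / 12
= 215 * 61162984 / 12
= 1095836796.67 mm^4

1095836796.67 mm^4


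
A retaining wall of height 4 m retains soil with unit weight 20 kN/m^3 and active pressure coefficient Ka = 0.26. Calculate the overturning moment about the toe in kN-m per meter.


Pa = 0.5 * Ka * gamma * H^2
= 0.5 * 0.26 * 20 * 4^2
= 41.6 kN/m
Arm = H / 3 = 4 / 3 = 1.3333 m
Mo = Pa * arm = Pa * H / 3 = 41.6 * 4 / 3 = 55.4667 kN-m/m

55.4667 kN-m/m


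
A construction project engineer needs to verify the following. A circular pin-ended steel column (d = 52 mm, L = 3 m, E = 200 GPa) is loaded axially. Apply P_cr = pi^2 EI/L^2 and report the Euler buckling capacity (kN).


I = pi * d^4 / 64 = 358908.11 mm^4
L = 3000.0 mm
P_cr = pi^2 * E * I / L^2
= 9.8696 * 200000.0 * 358908.11 / 3000.0^2
= 78717.36 N = 78.7174 kN

78.7174 kN


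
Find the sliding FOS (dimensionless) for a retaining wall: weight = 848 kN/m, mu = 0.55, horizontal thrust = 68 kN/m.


Resisting force = mu * W = 0.55 * 848 = 466.4 kN/m
FOS = Resisting / Driving = 466.4 / 68
= 6.8588 (dimensionless)

6.8588 (dimensionless)


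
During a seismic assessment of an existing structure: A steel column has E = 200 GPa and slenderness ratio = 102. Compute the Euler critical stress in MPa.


sigma_cr = pi^2 * E / lambda^2
= 9.8696 * 200000.0 / 102^2
= 9.8696 * 200000.0 / 10404
= 189.7271 MPa

189.7271 MPa


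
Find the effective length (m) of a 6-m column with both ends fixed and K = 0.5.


L_eff = K * L
= 0.5 * 6
= 3.0 m

3.0 m


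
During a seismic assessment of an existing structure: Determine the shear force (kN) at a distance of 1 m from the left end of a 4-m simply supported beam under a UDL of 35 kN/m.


R_A = w * L / 2 = 35 * 4 / 2 = 70.0 kN
V(x) = R_A - w * x = 70.0 - 35 * 1
= 35.0 kN

35.0 kN


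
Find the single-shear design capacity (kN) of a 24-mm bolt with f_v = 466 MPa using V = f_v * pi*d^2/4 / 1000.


A = pi * d^2 / 4 = pi * 24^2 / 4 = 452.3893 mm^2
V = f_v * A / 1000 = 466 * 452.3893 / 1000
= 210.8134 kN

210.8134 kN


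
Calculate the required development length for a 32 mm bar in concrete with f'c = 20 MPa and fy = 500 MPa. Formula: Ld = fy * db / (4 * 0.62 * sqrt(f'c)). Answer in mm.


Ld = (fy * db) / (4 * 0.62 * sqrt(f'c))
= (500 * 32) / (4 * 0.62 * sqrt(20))
= 16000 / 11.0909
= 1442.62 mm

1442.62 mm


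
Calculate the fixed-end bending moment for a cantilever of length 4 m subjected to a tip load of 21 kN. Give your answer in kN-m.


For a cantilever with a point load at the free end:
M_max = P * L = 21 * 4 = 84 kN-m

84 kN-m


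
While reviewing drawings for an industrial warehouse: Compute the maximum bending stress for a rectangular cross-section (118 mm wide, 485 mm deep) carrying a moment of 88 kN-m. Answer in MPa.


I = b * h^3 / 12 = 118 * 485^3 / 12 = 1121827229.17 mm^4
y = h / 2 = 485 / 2 = 242.5 mm
M = 88 kN-m = 88000000.0 N-mm
sigma = M * y / I = 88000000.0 * 242.5 / 1121827229.17
= 19.02 MPa

19.02 MPa


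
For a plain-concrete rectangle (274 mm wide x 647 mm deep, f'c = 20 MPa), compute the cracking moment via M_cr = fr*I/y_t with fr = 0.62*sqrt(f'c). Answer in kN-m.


fr = 0.62 * sqrt(20) = 0.62 * 4.4721 = 2.7727 MPa
I = 274 * 647^3 / 12 = 6184180525.17 mm^4
y_t = 323.5 mm
M_cr = fr * I / y_t = 2.7727 * 6184180525.17 / 323.5 N-mm
= 53.0047 kN-m

53.0047 kN-m


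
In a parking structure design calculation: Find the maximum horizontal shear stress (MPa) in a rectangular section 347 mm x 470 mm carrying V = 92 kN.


A = b * h = 347 * 470 = 163090 mm^2
V = 92 kN = 92000.0 N
tau_max = 1.5 * V / A = 1.5 * 92000.0 / 163090
= 0.8462 MPa

0.8462 MPa


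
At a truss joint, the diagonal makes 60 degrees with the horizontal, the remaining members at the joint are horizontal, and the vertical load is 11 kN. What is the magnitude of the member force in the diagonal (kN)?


At the joint, only the diagonal has a vertical component, so vertical equilibrium gives:
F * sin(60) = 11
F = 11 / sin(60)
= 11 / 0.866025
= 12.7 kN

12.7 kN


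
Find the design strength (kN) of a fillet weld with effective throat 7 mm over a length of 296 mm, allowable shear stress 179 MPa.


Strength = throat * length * allowable stress
= 7 * 296 * 179 N
= 370888 N
= 370.89 kN

370.89 kN


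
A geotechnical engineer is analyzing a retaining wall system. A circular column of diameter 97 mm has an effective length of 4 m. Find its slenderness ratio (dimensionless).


Radius of gyration r = d / 4 = 97 / 4 = 24.25 mm
L_eff = 4000.0 mm
Slenderness ratio = L / r = 4000.0 / 24.25 = 164.95 (dimensionless)

164.95 (dimensionless)


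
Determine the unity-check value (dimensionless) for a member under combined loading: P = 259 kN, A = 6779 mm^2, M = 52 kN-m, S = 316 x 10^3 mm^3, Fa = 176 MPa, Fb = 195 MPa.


f_a = P / A = 259000.0 / 6779 = 38.2062 MPa
f_b = M / S = 52000000.0 / 316000.0 = 164.557 MPa
Ratio = f_a / Fa + f_b / Fb
= 38.2062 / 176 + 164.557 / 195
= 1.061 (dimensionless)

1.061 (dimensionless)


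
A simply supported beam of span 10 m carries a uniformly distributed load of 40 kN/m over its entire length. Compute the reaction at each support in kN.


Total load = w * L = 40 * 10 = 400 kN
By symmetry, each reaction R = total / 2 = 400 / 2 = 200.0 kN

200.0 kN


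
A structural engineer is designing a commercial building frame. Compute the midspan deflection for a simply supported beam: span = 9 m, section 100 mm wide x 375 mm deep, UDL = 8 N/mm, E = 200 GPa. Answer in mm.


I = 100 * 375^3 / 12 = 439453125.0 mm^4
L = 9000.0 mm, w = 8 N/mm, E = 200000.0 MPa
delta = 5 * w * L^4 / (384 * E * I)
= 5 * 8 * 9000.0^4 / (384 * 200000.0 * 439453125.0)
= 7.776 mm

7.776 mm


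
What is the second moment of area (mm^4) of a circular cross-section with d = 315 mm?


r = d / 2 = 315 / 2 = 157.5 mm
I = pi * r^4 / 4 = pi * 157.5^4 / 4
= 483294790.53 mm^4

483294790.53 mm^4


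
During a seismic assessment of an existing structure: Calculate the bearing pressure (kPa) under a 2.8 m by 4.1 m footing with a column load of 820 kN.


A = 2.8 * 4.1 = 11.48 m^2
q = P / A = 820 / 11.48
= 71.4286 kPa

71.4286 kPa


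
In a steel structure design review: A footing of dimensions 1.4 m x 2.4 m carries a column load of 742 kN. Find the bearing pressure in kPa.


A = 1.4 * 2.4 = 3.36 m^2
q = P / A = 742 / 3.36
= 220.8333 kPa

220.8333 kPa


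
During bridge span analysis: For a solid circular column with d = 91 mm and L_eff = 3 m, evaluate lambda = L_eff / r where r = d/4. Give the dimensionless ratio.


Radius of gyration r = d / 4 = 91 / 4 = 22.75 mm
L_eff = 3000.0 mm
Slenderness ratio = L / r = 3000.0 / 22.75 = 131.87 (dimensionless)

131.87 (dimensionless)


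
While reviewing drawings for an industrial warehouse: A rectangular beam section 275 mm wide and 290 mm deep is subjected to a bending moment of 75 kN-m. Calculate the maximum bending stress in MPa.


I = b * h^3 / 12 = 275 * 290^3 / 12 = 558914583.33 mm^4
y = h / 2 = 290 / 2 = 145.0 mm
M = 75 kN-m = 75000000.0 N-mm
sigma = M * y / I = 75000000.0 * 145.0 / 558914583.33
= 19.46 MPa

19.46 MPa


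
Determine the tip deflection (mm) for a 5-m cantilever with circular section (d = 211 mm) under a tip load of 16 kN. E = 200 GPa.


I = pi * d^4 / 64 = pi * 211^4 / 64 = 97297060.54 mm^4
L = 5000.0 mm, P = 16000.0 N, E = 200000.0 MPa
delta = P * L^3 / (3 * E * I)
= 16000.0 * 5000.0^3 / (3 * 200000.0 * 97297060.54)
= 34.2593 mm

34.2593 mm


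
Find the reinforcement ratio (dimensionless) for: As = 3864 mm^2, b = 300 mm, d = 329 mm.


rho = As / (b * d)
= 3864 / (300 * 329)
= 3864 / 98700
= 0.039149 (dimensionless)

0.039149 (dimensionless)


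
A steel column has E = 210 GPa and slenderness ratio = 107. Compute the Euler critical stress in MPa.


sigma_cr = pi^2 * E / lambda^2
= 9.8696 * 210000.0 / 107^2
= 9.8696 * 210000.0 / 11449
= 181.0304 MPa

181.0304 MPa
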